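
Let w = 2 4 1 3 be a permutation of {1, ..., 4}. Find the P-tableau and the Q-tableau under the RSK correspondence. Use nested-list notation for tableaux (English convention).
P = [[1, 3], [2, 4]], Q = [[1, 2], [3, 4]]

Insert each entry of the permutation into P by Schensted row insertion, recording in Q the position of each new cell.

Insert 2: appended to row 1. P = [[2]], Q = [[1]].
Insert 4: appended to row 1. P = [[2, 4]], Q = [[1, 2]].
Insert 1: 1 bumps 2 from row 1; 2 starts row 2. P = [[1, 4], [2]], Q = [[1, 2], [3]].
Insert 3: 3 bumps 4 from row 1; 4 appends to row 2. P = [[1, 3], [2, 4]], Q = [[1, 2], [3, 4]].

So P = [[1, 3], [2, 4]], Q = [[1, 2], [3, 4]].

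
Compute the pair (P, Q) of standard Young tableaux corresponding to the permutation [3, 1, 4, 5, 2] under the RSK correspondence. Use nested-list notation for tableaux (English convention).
P = [[1, 2, 5], [3, 4]], Q = [[1, 3, 4], [2, 5]]

Insert each entry of the permutation into P by Schensted row insertion, recording in Q the position of each new cell.

Insert 3: appended to row 1. P = [[3]].
Insert 1: 1 bumps 3 from row 1; 3 starts row 2. P = [[1], [3]].
Insert 4: appended to row 1. P = [[1, 4], [3]].
Insert 5: appended to row 1. P = [[1, 4, 5], [3]].
Insert 2: 2 bumps 4 from row 1; 4 appends to row 2. P = [[1, 2, 5], [3, 4]].

So P = [[1, 2, 5], [3, 4]], Q = [[1, 3, 4], [2, 5]].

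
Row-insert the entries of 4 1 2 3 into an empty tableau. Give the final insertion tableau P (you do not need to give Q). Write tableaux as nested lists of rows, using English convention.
Insert 4: appended to row 1. P = [[4]].
Insert 1: 1 bumps 4 from row 1; 4 starts row 2. P = [[1], [4]].
Insert 2: appended to row 1. P = [[1, 2], [4]].
Insert 3: appended to row 1. P = [[1, 2, 3], [4]].

So P = [[1, 2, 3], [4]].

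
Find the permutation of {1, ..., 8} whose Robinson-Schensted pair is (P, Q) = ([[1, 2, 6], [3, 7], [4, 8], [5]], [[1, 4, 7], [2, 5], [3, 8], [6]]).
Reverse RSK: for i = n, n-1, ..., 1, locate i in Q, remove the corresponding corner cell from P, and reverse-bump its entry up through P; the value ejected from row 1 is w(i).

So w = 5 4 1 8 3 2 7 6.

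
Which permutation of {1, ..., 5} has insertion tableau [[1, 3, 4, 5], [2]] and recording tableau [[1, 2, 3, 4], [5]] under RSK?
2 3 4 5 1

Reverse the RSK construction: for i from n down to 1, find the cell of Q containing i, remove the entry at that cell from P, and reverse-bump it up through P; the value ejected from row 1 is w(i).

Step i=5: Q has 5 at row 2, column 1; remove 2 from row 2 of P and reverse-bump: 2 enters row 1 and ejects 1. So w(5) = 1. P is now [[2, 3, 4, 5]].
Step i=4: Q has 4 at row 1, column 4; remove that cell from P, ejecting 5. So w(4) = 5. P is now [[2, 3, 4]].
Step i=3: Q has 3 at row 1, column 3; remove that cell from P, ejecting 4. So w(3) = 4. P is now [[2, 3]].
Step i=2: Q has 2 at row 1, column 2; remove that cell from P, ejecting 3. So w(2) = 3. P is now [[2]].
Step i=1: Q has 1 at row 1, column 1; remove that cell from P, ejecting 2. So w(1) = 2. P is now [].

So w = 2 3 4 5 1.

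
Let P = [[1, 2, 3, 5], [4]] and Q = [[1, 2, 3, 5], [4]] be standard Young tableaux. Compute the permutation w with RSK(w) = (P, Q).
Reverse the RSK construction: for i from n down to 1, find the cell of Q containing i, remove the entry at that cell from P, and reverse-bump it up through P; the value ejected from row 1 is w(i).

Step i=5: Q has 5 at row 1, column 4; remove that cell from P, ejecting 5. So w(5) = 5. P is now [[1, 2, 3], [4]].
Step i=4: Q has 4 at row 2, column 1; remove 4 from row 2 of P and reverse-bump: 4 enters row 1 and ejects 3. So w(4) = 3. P is now [[1, 2, 4]].
Step i=3: Q has 3 at row 1, column 3; remove that cell from P, ejecting 4. So w(3) = 4. P is now [[1, 2]].
Step i=2: Q has 2 at row 1, column 2; remove that cell from P, ejecting 2. So w(2) = 2. P is now [[1]].
Step i=1: Q has 1 at row 1, column 1; remove that cell from P, ejecting 1. So w(1) = 1. P is now [].

So w = 1 2 4 3 5.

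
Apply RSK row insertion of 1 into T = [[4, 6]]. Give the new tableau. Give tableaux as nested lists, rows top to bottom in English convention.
In row 1, 1 replaces 4 (the leftmost entry greater than 1); 4 is bumped to row 2. 4 starts a new row 2. The new tableau is [[1, 6], [4]].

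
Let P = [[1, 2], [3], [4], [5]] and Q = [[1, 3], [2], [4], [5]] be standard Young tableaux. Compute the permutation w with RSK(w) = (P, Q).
Reverse the RSK construction: for i from n down to 1, find the cell of Q containing i, remove the entry at that cell from P, and reverse-bump it up through P; the value ejected from row 1 is w(i).

Step i=5: Q has 5 at row 4, column 1; remove 5 from row 4 of P and reverse-bump: 5 enters row 3 and ejects 4; 4 enters row 2 and ejects 3; 3 enters row 1 and ejects 2. So w(5) = 2. P is now [[1, 3], [4], [5]].
Step i=4: Q has 4 at row 3, column 1; remove 5 from row 3 of P and reverse-bump: 5 enters row 2 and ejects 4; 4 enters row 1 and ejects 3. So w(4) = 3. P is now [[1, 4], [5]].
Step i=3: Q has 3 at row 1, column 2; remove that cell from P, ejecting 4. So w(3) = 4. P is now [[1], [5]].
Step i=2: Q has 2 at row 2, column 1; remove 5 from row 2 of P and reverse-bump: 5 enters row 1 and ejects 1. So w(2) = 1. P is now [[5]].
Step i=1: Q has 1 at row 1, column 1; remove that cell from P, ejecting 5. So w(1) = 5. P is now [].

So w = 5 1 4 3 2.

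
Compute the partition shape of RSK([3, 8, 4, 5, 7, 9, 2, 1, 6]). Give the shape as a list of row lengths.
[5, 2, 1, 1]

RSK row insertion gives P = [[1, 4, 5, 6, 9], [2, 7], [3], [8]], which has shape [5, 2, 1, 1].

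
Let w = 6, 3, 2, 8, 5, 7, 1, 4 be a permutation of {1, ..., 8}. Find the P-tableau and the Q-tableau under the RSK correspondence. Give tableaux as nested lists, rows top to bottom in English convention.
P = [[1, 4, 7], [2, 5], [3, 8], [6]], Q = [[1, 4, 6], [2, 5], [3, 8], [7]]

Insert each entry of the permutation into P by Schensted row insertion, recording in Q the position of each new cell.

Insert 6: appended to row 1. P = [[6]].
Insert 3: 3 bumps 6 from row 1; 6 starts row 2. P = [[3], [6]].
Insert 2: 2 bumps 3 from row 1; 3 bumps 6 from row 2; 6 starts row 3. P = [[2], [3], [6]].
Insert 8: appended to row 1. P = [[2, 8], [3], [6]].
Insert 5: 5 bumps 8 from row 1; 8 appends to row 2. P = [[2, 5], [3, 8], [6]].
Insert 7: appended to row 1. P = [[2, 5, 7], [3, 8], [6]].
Insert 1: 1 bumps 2 from row 1; 2 bumps 3 from row 2; 3 bumps 6 from row 3; 6 starts row 4. P = [[1, 5, 7], [2, 8], [3], [6]].
Insert 4: 4 bumps 5 from row 1; 5 bumps 8 from row 2; 8 appends to row 3. P = [[1, 4, 7], [2, 5], [3, 8], [6]].

So P = [[1, 4, 7], [2, 5], [3, 8], [6]], Q = [[1, 4, 6], [2, 5], [3, 8], [7]].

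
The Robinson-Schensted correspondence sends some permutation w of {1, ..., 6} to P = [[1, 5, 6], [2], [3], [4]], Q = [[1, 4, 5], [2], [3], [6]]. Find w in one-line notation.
4 3 2 5 6 1

Reverse the RSK construction: for i from n down to 1, find the cell of Q containing i, remove the entry at that cell from P, and reverse-bump it up through P; the value ejected from row 1 is w(i).

Step i=6: Q has 6 at row 4, column 1; remove 4 from row 4 of P and reverse-bump: 4 enters row 3 and ejects 3; 3 enters row 2 and ejects 2; 2 enters row 1 and ejects 1. So w(6) = 1. P is now [[2, 5, 6], [3], [4]].
Step i=5: Q has 5 at row 1, column 3; remove that cell from P, ejecting 6. So w(5) = 6. P is now [[2, 5], [3], [4]].
Step i=4: Q has 4 at row 1, column 2; remove that cell from P, ejecting 5. So w(4) = 5. P is now [[2], [3], [4]].
Step i=3: Q has 3 at row 3, column 1; remove 4 from row 3 of P and reverse-bump: 4 enters row 2 and ejects 3; 3 enters row 1 and ejects 2. So w(3) = 2. P is now [[3], [4]].
Step i=2: Q has 2 at row 2, column 1; remove 4 from row 2 of P and reverse-bump: 4 enters row 1 and ejects 3. So w(2) = 3. P is now [[4]].
Step i=1: Q has 1 at row 1, column 1; remove that cell from P, ejecting 4. So w(1) = 4. P is now [].

So w = 4 3 2 5 6 1.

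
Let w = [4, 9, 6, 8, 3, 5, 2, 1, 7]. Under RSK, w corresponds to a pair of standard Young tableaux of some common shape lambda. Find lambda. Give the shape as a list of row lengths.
Row-insert each entry into an empty tableau.

After inserting 4: P = [[4]].
After inserting 9: P = [[4, 9]].
After inserting 6: P = [[4, 6], [9]].
After inserting 8: P = [[4, 6, 8], [9]].
After inserting 3: P = [[3, 6, 8], [4], [9]].
After inserting 5: P = [[3, 5, 8], [4, 6], [9]].
After inserting 2: P = [[2, 5, 8], [3, 6], [4], [9]].
After inserting 1: P = [[1, 5, 8], [2, 6], [3], [4], [9]].
After inserting 7: P = [[1, 5, 7], [2, 6, 8], [3], [4], [9]].

The final insertion tableau P = [[1, 5, 7], [2, 6, 8], [3], [4], [9]] has shape [3, 3, 1, 1, 1].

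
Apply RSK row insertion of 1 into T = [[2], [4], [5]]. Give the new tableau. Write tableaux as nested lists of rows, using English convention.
[[1], [2], [4], [5]]

In row 1, 1 replaces 2 (the leftmost entry greater than 1); 2 is bumped to row 2. In row 2, 2 replaces 4 (the leftmost entry greater than 2); 4 is bumped to row 3. In row 3, 4 replaces 5 (the leftmost entry greater than 4); 5 is bumped to row 4. 5 starts a new row 4. The new tableau is [[1], [2], [4], [5]].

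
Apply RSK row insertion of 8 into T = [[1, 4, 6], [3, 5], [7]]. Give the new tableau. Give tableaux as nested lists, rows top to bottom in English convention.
[[1, 4, 6, 8], [3, 5], [7]]

8 is larger than every entry of row 1, so it is appended to row 1. The new tableau is [[1, 4, 6, 8], [3, 5], [7]].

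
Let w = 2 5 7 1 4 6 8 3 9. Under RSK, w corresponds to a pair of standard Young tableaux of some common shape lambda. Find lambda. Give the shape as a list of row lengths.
Row-insert each entry into an empty tableau.

After inserting 2: P = [[2]].
After inserting 5: P = [[2, 5]].
After inserting 7: P = [[2, 5, 7]].
After inserting 1: P = [[1, 5, 7], [2]].
After inserting 4: P = [[1, 4, 7], [2, 5]].
After inserting 6: P = [[1, 4, 6], [2, 5, 7]].
After inserting 8: P = [[1, 4, 6, 8], [2, 5, 7]].
After inserting 3: P = [[1, 3, 6, 8], [2, 4, 7], [5]].
After inserting 9: P = [[1, 3, 6, 8, 9], [2, 4, 7], [5]].

The final insertion tableau P = [[1, 3, 6, 8, 9], [2, 4, 7], [5]] has shape [5, 3, 1].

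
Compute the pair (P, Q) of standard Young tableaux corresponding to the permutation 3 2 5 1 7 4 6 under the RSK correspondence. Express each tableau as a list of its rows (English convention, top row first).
P = [[1, 4, 6], [2, 5, 7], [3]], Q = [[1, 3, 5], [2, 6, 7], [4]]

Insert each entry of the permutation into P by Schensted row insertion, recording in Q the position of each new cell.

Insert 3: appended to row 1. P = [[3]].
Insert 2: 2 bumps 3 from row 1; 3 starts row 2. P = [[2], [3]].
Insert 5: appended to row 1. P = [[2, 5], [3]].
Insert 1: 1 bumps 2 from row 1; 2 bumps 3 from row 2; 3 starts row 3. P = [[1, 5], [2], [3]].
Insert 7: appended to row 1. P = [[1, 5, 7], [2], [3]].
Insert 4: 4 bumps 5 from row 1; 5 appends to row 2. P = [[1, 4, 7], [2, 5], [3]].
Insert 6: 6 bumps 7 from row 1; 7 appends to row 2. P = [[1, 4, 6], [2, 5, 7], [3]].

So P = [[1, 4, 6], [2, 5, 7], [3]], Q = [[1, 3, 5], [2, 6, 7], [4]].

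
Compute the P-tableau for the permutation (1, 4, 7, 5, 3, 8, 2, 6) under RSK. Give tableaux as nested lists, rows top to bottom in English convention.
Insert 1: appended to row 1. P = [[1]].
Insert 4: appended to row 1. P = [[1, 4]].
Insert 7: appended to row 1. P = [[1, 4, 7]].
Insert 5: 5 bumps 7 from row 1; 7 starts row 2. P = [[1, 4, 5], [7]].
Insert 3: 3 bumps 4 from row 1; 4 bumps 7 from row 2; 7 starts row 3. P = [[1, 3, 5], [4], [7]].
Insert 8: appended to row 1. P = [[1, 3, 5, 8], [4], [7]].
Insert 2: 2 bumps 3 from row 1; 3 bumps 4 from row 2; 4 bumps 7 from row 3; 7 starts row 4. P = [[1, 2, 5, 8], [3], [4], [7]].
Insert 6: 6 bumps 8 from row 1; 8 appends to row 2. P = [[1, 2, 5, 6], [3, 8], [4], [7]].

So P = [[1, 2, 5, 6], [3, 8], [4], [7]].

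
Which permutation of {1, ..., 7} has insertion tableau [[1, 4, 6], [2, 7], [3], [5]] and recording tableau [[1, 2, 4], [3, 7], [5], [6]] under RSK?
3 5 4 7 2 1 6

Reverse the RSK construction: for i from n down to 1, find the cell of Q containing i, remove the entry at that cell from P, and reverse-bump it up through P; the value ejected from row 1 is w(i).

Step i=7: Q has 7 at row 2, column 2; remove 7 from row 2 of P and reverse-bump: 7 enters row 1 and ejects 6. So w(7) = 6. P is now [[1, 4, 7], [2], [3], [5]].
Step i=6: Q has 6 at row 4, column 1; remove 5 from row 4 of P and reverse-bump: 5 enters row 3 and ejects 3; 3 enters row 2 and ejects 2; 2 enters row 1 and ejects 1. So w(6) = 1. P is now [[2, 4, 7], [3], [5]].
Step i=5: Q has 5 at row 3, column 1; remove 5 from row 3 of P and reverse-bump: 5 enters row 2 and ejects 3; 3 enters row 1 and ejects 2. So w(5) = 2. P is now [[3, 4, 7], [5]].
Step i=4: Q has 4 at row 1, column 3; remove that cell from P, ejecting 7. So w(4) = 7. P is now [[3, 4], [5]].
Step i=3: Q has 3 at row 2, column 1; remove 5 from row 2 of P and reverse-bump: 5 enters row 1 and ejects 4. So w(3) = 4. P is now [[3, 5]].
Step i=2: Q has 2 at row 1, column 2; remove that cell from P, ejecting 5. So w(2) = 5. P is now [[3]].
Step i=1: Q has 1 at row 1, column 1; remove that cell from P, ejecting 3. So w(1) = 3. P is now [].

So w = 3 5 4 7 2 1 6.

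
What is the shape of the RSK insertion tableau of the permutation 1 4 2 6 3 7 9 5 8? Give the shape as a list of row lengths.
Row-insert each entry into an empty tableau.

After inserting 1: P = [[1]].
After inserting 4: P = [[1, 4]].
After inserting 2: P = [[1, 2], [4]].
After inserting 6: P = [[1, 2, 6], [4]].
After inserting 3: P = [[1, 2, 3], [4, 6]].
After inserting 7: P = [[1, 2, 3, 7], [4, 6]].
After inserting 9: P = [[1, 2, 3, 7, 9], [4, 6]].
After inserting 5: P = [[1, 2, 3, 5, 9], [4, 6, 7]].
After inserting 8: P = [[1, 2, 3, 5, 8], [4, 6, 7, 9]].

The final insertion tableau P = [[1, 2, 3, 5, 8], [4, 6, 7, 9]] has shape [5, 4].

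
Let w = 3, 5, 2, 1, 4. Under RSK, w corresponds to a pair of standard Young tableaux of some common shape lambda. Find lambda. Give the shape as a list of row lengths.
Row-insert each entry into an empty tableau.

After inserting 3: P = [[3]].
After inserting 5: P = [[3, 5]].
After inserting 2: P = [[2, 5], [3]].
After inserting 1: P = [[1, 5], [2], [3]].
After inserting 4: P = [[1, 4], [2, 5], [3]].

The final insertion tableau P = [[1, 4], [2, 5], [3]] has shape [2, 2, 1].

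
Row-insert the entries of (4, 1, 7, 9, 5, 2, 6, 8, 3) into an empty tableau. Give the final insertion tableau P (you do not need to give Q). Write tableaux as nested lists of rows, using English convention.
P = [[1, 2, 3, 8], [4, 5, 6], [7, 9]]

Insert 4: appended to row 1. P = [[4]].
Insert 1: 1 bumps 4 from row 1; 4 starts row 2. P = [[1], [4]].
Insert 7: appended to row 1. P = [[1, 7], [4]].
Insert 9: appended to row 1. P = [[1, 7, 9], [4]].
Insert 5: 5 bumps 7 from row 1; 7 appends to row 2. P = [[1, 5, 9], [4, 7]].
Insert 2: 2 bumps 5 from row 1; 5 bumps 7 from row 2; 7 starts row 3. P = [[1, 2, 9], [4, 5], [7]].
Insert 6: 6 bumps 9 from row 1; 9 appends to row 2. P = [[1, 2, 6], [4, 5, 9], [7]].
Insert 8: appended to row 1. P = [[1, 2, 6, 8], [4, 5, 9], [7]].
Insert 3: 3 bumps 6 from row 1; 6 bumps 9 from row 2; 9 appends to row 3. P = [[1, 2, 3, 8], [4, 5, 6], [7, 9]].

So P = [[1, 2, 3, 8], [4, 5, 6], [7, 9]].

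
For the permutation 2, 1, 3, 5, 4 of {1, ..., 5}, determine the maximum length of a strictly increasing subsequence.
3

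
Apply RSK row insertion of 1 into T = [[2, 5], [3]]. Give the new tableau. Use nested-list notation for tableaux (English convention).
In row 1, 1 replaces 2 (the leftmost entry greater than 1); 2 is bumped to row 2. In row 2, 2 replaces 3 (the leftmost entry greater than 2); 3 is bumped to row 3. 3 starts a new row 3. The new tableau is [[1, 5], [2], [3]].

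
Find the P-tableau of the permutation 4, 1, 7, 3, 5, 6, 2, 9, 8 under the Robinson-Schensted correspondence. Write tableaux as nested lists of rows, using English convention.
Insert 4: appended to row 1. P = [[4]].
Insert 1: 1 bumps 4 from row 1; 4 starts row 2. P = [[1], [4]].
Insert 7: appended to row 1. P = [[1, 7], [4]].
Insert 3: 3 bumps 7 from row 1; 7 appends to row 2. P = [[1, 3], [4, 7]].
Insert 5: appended to row 1. P = [[1, 3, 5], [4, 7]].
Insert 6: appended to row 1. P = [[1, 3, 5, 6], [4, 7]].
Insert 2: 2 bumps 3 from row 1; 3 bumps 4 from row 2; 4 starts row 3. P = [[1, 2, 5, 6], [3, 7], [4]].
Insert 9: appended to row 1. P = [[1, 2, 5, 6, 9], [3, 7], [4]].
Insert 8: 8 bumps 9 from row 1; 9 appends to row 2. P = [[1, 2, 5, 6, 8], [3, 7, 9], [4]].

So P = [[1, 2, 5, 6, 8], [3, 7, 9], [4]].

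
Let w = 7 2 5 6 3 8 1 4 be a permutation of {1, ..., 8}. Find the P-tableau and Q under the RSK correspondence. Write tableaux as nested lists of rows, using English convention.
Insert each entry of the permutation into P by Schensted row insertion, recording in Q the position of each new cell.

Insert 7: appended to row 1. P = [[7]].
Insert 2: 2 bumps 7 from row 1; 7 starts row 2. P = [[2], [7]].
Insert 5: appended to row 1. P = [[2, 5], [7]].
Insert 6: appended to row 1. P = [[2, 5, 6], [7]].
Insert 3: 3 bumps 5 from row 1; 5 bumps 7 from row 2; 7 starts row 3. P = [[2, 3, 6], [5], [7]].
Insert 8: appended to row 1. P = [[2, 3, 6, 8], [5], [7]].
Insert 1: 1 bumps 2 from row 1; 2 bumps 5 from row 2; 5 bumps 7 from row 3; 7 starts row 4. P = [[1, 3, 6, 8], [2], [5], [7]].
Insert 4: 4 bumps 6 from row 1; 6 appends to row 2. P = [[1, 3, 4, 8], [2, 6], [5], [7]].

So P = [[1, 3, 4, 8], [2, 6], [5], [7]], Q = [[1, 3, 4, 6], [2, 8], [5], [7]].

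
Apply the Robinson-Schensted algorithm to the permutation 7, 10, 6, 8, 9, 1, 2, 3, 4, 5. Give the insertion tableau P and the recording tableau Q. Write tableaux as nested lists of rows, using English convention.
P = [[1, 2, 3, 4, 5], [6, 8, 9], [7, 10]], Q = [[1, 2, 5, 9, 10], [3, 4, 8], [6, 7]]

Insert each entry of the permutation into P by Schensted row insertion, recording in Q the position of each new cell.

Insert 7: appended to row 1. P = [[7]].
Insert 10: appended to row 1. P = [[7, 10]].
Insert 6: 6 bumps 7 from row 1; 7 starts row 2. P = [[6, 10], [7]].
Insert 8: 8 bumps 10 from row 1; 10 appends to row 2. P = [[6, 8], [7, 10]].
Insert 9: appended to row 1. P = [[6, 8, 9], [7, 10]].
Insert 1: 1 bumps 6 from row 1; 6 bumps 7 from row 2; 7 starts row 3. P = [[1, 8, 9], [6, 10], [7]].
Insert 2: 2 bumps 8 from row 1; 8 bumps 10 from row 2; 10 appends to row 3. P = [[1, 2, 9], [6, 8], [7, 10]].
Insert 3: 3 bumps 9 from row 1; 9 appends to row 2. P = [[1, 2, 3], [6, 8, 9], [7, 10]].
Insert 4: appended to row 1. P = [[1, 2, 3, 4], [6, 8, 9], [7, 10]].
Insert 5: appended to row 1. P = [[1, 2, 3, 4, 5], [6, 8, 9], [7, 10]].

So P = [[1, 2, 3, 4, 5], [6, 8, 9], [7, 10]], Q = [[1, 2, 5, 9, 10], [3, 4, 8], [6, 7]].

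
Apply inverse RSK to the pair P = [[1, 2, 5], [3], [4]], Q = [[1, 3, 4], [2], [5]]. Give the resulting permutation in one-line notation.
Reverse the RSK construction: for i from n down to 1, find the cell of Q containing i, remove the entry at that cell from P, and reverse-bump it up through P; the value ejected from row 1 is w(i).

Step i=5: Q has 5 at row 3, column 1; remove 4 from row 3 of P and reverse-bump: 4 enters row 2 and ejects 3; 3 enters row 1 and ejects 2. So w(5) = 2. P is now [[1, 3, 5], [4]].
Step i=4: Q has 4 at row 1, column 3; remove that cell from P, ejecting 5. So w(4) = 5. P is now [[1, 3], [4]].
Step i=3: Q has 3 at row 1, column 2; remove that cell from P, ejecting 3. So w(3) = 3. P is now [[1], [4]].
Step i=2: Q has 2 at row 2, column 1; remove 4 from row 2 of P and reverse-bump: 4 enters row 1 and ejects 1. So w(2) = 1. P is now [[4]].
Step i=1: Q has 1 at row 1, column 1; remove that cell from P, ejecting 4. So w(1) = 4. P is now [].

So w = 4 1 3 5 2.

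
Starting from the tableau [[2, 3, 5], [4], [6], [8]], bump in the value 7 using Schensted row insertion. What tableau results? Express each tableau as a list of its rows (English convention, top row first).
7 is larger than every entry of row 1, so it is appended to row 1. The new tableau is [[2, 3, 5, 7], [4], [6], [8]].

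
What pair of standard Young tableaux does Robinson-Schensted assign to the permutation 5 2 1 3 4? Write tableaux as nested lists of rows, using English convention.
Insert each entry of the permutation into P by Schensted row insertion, recording in Q the position of each new cell.

After inserting 5: P = [[5]].
After inserting 2: P = [[2], [5]].
After inserting 1: P = [[1], [2], [5]].
After inserting 3: P = [[1, 3], [2], [5]].
After inserting 4: P = [[1, 3, 4], [2], [5]].

So P = [[1, 3, 4], [2], [5]], Q = [[1, 4, 5], [2], [3]].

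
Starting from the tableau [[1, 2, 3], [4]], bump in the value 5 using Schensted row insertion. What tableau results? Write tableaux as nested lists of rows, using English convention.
5 is larger than every entry of row 1, so it is appended to row 1. The new tableau is [[1, 2, 3, 5], [4]].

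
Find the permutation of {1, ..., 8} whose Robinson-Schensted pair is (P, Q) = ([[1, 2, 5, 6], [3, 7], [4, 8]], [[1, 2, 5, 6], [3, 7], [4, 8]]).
Reverse the RSK construction: for i from n down to 1, find the cell of Q containing i, remove the entry at that cell from P, and reverse-bump it up through P; the value ejected from row 1 is w(i).

Step i=8: Q has 8 at row 3, column 2; remove 8 from row 3 of P and reverse-bump: 8 enters row 2 and ejects 7; 7 enters row 1 and ejects 6. So w(8) = 6. P is now [[1, 2, 5, 7], [3, 8], [4]].
Step i=7: Q has 7 at row 2, column 2; remove 8 from row 2 of P and reverse-bump: 8 enters row 1 and ejects 7. So w(7) = 7. P is now [[1, 2, 5, 8], [3], [4]].
Step i=6: Q has 6 at row 1, column 4; remove that cell from P, ejecting 8. So w(6) = 8. P is now [[1, 2, 5], [3], [4]].
Step i=5: Q has 5 at row 1, column 3; remove that cell from P, ejecting 5. So w(5) = 5. P is now [[1, 2], [3], [4]].
Step i=4: Q has 4 at row 3, column 1; remove 4 from row 3 of P and reverse-bump: 4 enters row 2 and ejects 3; 3 enters row 1 and ejects 2. So w(4) = 2. P is now [[1, 3], [4]].
Step i=3: Q has 3 at row 2, column 1; remove 4 from row 2 of P and reverse-bump: 4 enters row 1 and ejects 3. So w(3) = 3. P is now [[1, 4]].
Step i=2: Q has 2 at row 1, column 2; remove that cell from P, ejecting 4. So w(2) = 4. P is now [[1]].
Step i=1: Q has 1 at row 1, column 1; remove that cell from P, ejecting 1. So w(1) = 1. P is now [].

So w = 1 4 3 2 5 8 7 6.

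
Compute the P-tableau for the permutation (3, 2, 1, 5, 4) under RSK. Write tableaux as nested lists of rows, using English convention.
P = [[1, 4], [2, 5], [3]]

Insert 3: appended to row 1. P = [[3]].
Insert 2: 2 bumps 3 from row 1; 3 starts row 2. P = [[2], [3]].
Insert 1: 1 bumps 2 from row 1; 2 bumps 3 from row 2; 3 starts row 3. P = [[1], [2], [3]].
Insert 5: appended to row 1. P = [[1, 5], [2], [3]].
Insert 4: 4 bumps 5 from row 1; 5 appends to row 2. P = [[1, 4], [2, 5], [3]].

So P = [[1, 4], [2, 5], [3]].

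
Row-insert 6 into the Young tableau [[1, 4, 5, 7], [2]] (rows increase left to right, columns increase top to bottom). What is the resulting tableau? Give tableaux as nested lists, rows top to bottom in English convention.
[[1, 4, 5, 6], [2, 7]]

In row 1, 6 replaces 7 (the leftmost entry greater than 6); 7 is bumped to row 2. 7 is appended to row 2. The new tableau is [[1, 4, 5, 6], [2, 7]].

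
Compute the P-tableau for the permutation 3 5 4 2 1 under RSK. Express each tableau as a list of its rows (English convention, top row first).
P = [[1, 4], [2], [3], [5]]

After inserting 3: P = [[3]].
After inserting 5: P = [[3, 5]].
After inserting 4: P = [[3, 4], [5]].
After inserting 2: P = [[2, 4], [3], [5]].
After inserting 1: P = [[1, 4], [2], [3], [5]].

So P = [[1, 4], [2], [3], [5]].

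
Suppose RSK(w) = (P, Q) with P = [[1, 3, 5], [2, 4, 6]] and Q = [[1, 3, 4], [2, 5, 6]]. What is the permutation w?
2 1 4 6 3 5

Reverse RSK: for i = n, n-1, ..., 1, locate i in Q, remove the corresponding corner cell from P, and reverse-bump its entry up through P; the value ejected from row 1 is w(i).

So w = 2 1 4 6 3 5.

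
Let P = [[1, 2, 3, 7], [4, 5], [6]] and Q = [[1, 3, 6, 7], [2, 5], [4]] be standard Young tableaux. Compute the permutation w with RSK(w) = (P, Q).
Reverse the RSK construction: for i from n down to 1, find the cell of Q containing i, remove the entry at that cell from P, and reverse-bump it up through P; the value ejected from row 1 is w(i).

Step i=7: Q has 7 at row 1, column 4; remove that cell from P, ejecting 7. So w(7) = 7. P is now [[1, 2, 3], [4, 5], [6]].
Step i=6: Q has 6 at row 1, column 3; remove that cell from P, ejecting 3. So w(6) = 3. P is now [[1, 2], [4, 5], [6]].
Step i=5: Q has 5 at row 2, column 2; remove 5 from row 2 of P and reverse-bump: 5 enters row 1 and ejects 2. So w(5) = 2. P is now [[1, 5], [4], [6]].
Step i=4: Q has 4 at row 3, column 1; remove 6 from row 3 of P and reverse-bump: 6 enters row 2 and ejects 4; 4 enters row 1 and ejects 1. So w(4) = 1. P is now [[4, 5], [6]].
Step i=3: Q has 3 at row 1, column 2; remove that cell from P, ejecting 5. So w(3) = 5. P is now [[4], [6]].
Step i=2: Q has 2 at row 2, column 1; remove 6 from row 2 of P and reverse-bump: 6 enters row 1 and ejects 4. So w(2) = 4. P is now [[6]].
Step i=1: Q has 1 at row 1, column 1; remove that cell from P, ejecting 6. So w(1) = 6. P is now [].

So w = 6 4 5 1 2 3 7.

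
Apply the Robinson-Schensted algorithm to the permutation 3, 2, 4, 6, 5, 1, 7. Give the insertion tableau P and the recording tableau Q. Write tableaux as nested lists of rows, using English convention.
Insert each entry of the permutation into P by Schensted row insertion, recording in Q the position of each new cell.

Insert 3: appended to row 1. P = [[3]], Q = [[1]].
Insert 2: 2 bumps 3 from row 1; 3 starts row 2. P = [[2], [3]], Q = [[1], [2]].
Insert 4: appended to row 1. P = [[2, 4], [3]], Q = [[1, 3], [2]].
Insert 6: appended to row 1. P = [[2, 4, 6], [3]], Q = [[1, 3, 4], [2]].
Insert 5: 5 bumps 6 from row 1; 6 appends to row 2. P = [[2, 4, 5], [3, 6]], Q = [[1, 3, 4], [2, 5]].
Insert 1: 1 bumps 2 from row 1; 2 bumps 3 from row 2; 3 starts row 3. P = [[1, 4, 5], [2, 6], [3]], Q = [[1, 3, 4], [2, 5], [6]].
Insert 7: appended to row 1. P = [[1, 4, 5, 7], [2, 6], [3]], Q = [[1, 3, 4, 7], [2, 5], [6]].

So P = [[1, 4, 5, 7], [2, 6], [3]], Q = [[1, 3, 4, 7], [2, 5], [6]].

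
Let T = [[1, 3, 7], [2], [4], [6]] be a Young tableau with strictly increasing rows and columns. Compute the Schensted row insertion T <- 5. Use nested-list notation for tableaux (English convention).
In row 1, 5 replaces 7 (the leftmost entry greater than 5); 7 is bumped to row 2. 7 is appended to row 2. The new tableau is [[1, 3, 5], [2, 7], [4], [6]].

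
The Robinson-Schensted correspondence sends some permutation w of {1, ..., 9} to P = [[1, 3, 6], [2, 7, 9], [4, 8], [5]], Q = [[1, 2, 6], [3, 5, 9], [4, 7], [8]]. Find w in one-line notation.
Reverse the RSK construction: for i from n down to 1, find the cell of Q containing i, remove the entry at that cell from P, and reverse-bump it up through P; the value ejected from row 1 is w(i).

Step i=9: Q has 9 at row 2, column 3; remove 9 from row 2 of P and reverse-bump: 9 enters row 1 and ejects 6. So w(9) = 6. P is now [[1, 3, 9], [2, 7], [4, 8], [5]].
Step i=8: Q has 8 at row 4, column 1; remove 5 from row 4 of P and reverse-bump: 5 enters row 3 and ejects 4; 4 enters row 2 and ejects 2; 2 enters row 1 and ejects 1. So w(8) = 1. P is now [[2, 3, 9], [4, 7], [5, 8]].
Step i=7: Q has 7 at row 3, column 2; remove 8 from row 3 of P and reverse-bump: 8 enters row 2 and ejects 7; 7 enters row 1 and ejects 3. So w(7) = 3. P is now [[2, 7, 9], [4, 8], [5]].
Step i=6: Q has 6 at row 1, column 3; remove that cell from P, ejecting 9. So w(6) = 9. P is now [[2, 7], [4, 8], [5]].
Step i=5: Q has 5 at row 2, column 2; remove 8 from row 2 of P and reverse-bump: 8 enters row 1 and ejects 7. So w(5) = 7. P is now [[2, 8], [4], [5]].
Step i=4: Q has 4 at row 3, column 1; remove 5 from row 3 of P and reverse-bump: 5 enters row 2 and ejects 4; 4 enters row 1 and ejects 2. So w(4) = 2. P is now [[4, 8], [5]].
Step i=3: Q has 3 at row 2, column 1; remove 5 from row 2 of P and reverse-bump: 5 enters row 1 and ejects 4. So w(3) = 4. P is now [[5, 8]].
Step i=2: Q has 2 at row 1, column 2; remove that cell from P, ejecting 8. So w(2) = 8. P is now [[5]].
Step i=1: Q has 1 at row 1, column 1; remove that cell from P, ejecting 5. So w(1) = 5. P is now [].

So w = 5 8 4 2 7 9 3 1 6.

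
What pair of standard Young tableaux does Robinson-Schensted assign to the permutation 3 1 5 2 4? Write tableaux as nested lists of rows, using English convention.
Insert each entry of the permutation into P by Schensted row insertion, recording in Q the position of each new cell.

Insert 3: appended to row 1. P = [[3]].
Insert 1: 1 bumps 3 from row 1; 3 starts row 2. P = [[1], [3]].
Insert 5: appended to row 1. P = [[1, 5], [3]].
Insert 2: 2 bumps 5 from row 1; 5 appends to row 2. P = [[1, 2], [3, 5]].
Insert 4: appended to row 1. P = [[1, 2, 4], [3, 5]].

So P = [[1, 2, 4], [3, 5]], Q = [[1, 3, 5], [2, 4]].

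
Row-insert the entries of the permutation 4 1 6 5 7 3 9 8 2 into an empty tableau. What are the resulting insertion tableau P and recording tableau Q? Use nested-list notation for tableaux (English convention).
Insert each entry of the permutation into P by Schensted row insertion, recording in Q the position of each new cell.

Insert 4: appended to row 1. P = [[4]].
Insert 1: 1 bumps 4 from row 1; 4 starts row 2. P = [[1], [4]].
Insert 6: appended to row 1. P = [[1, 6], [4]].
Insert 5: 5 bumps 6 from row 1; 6 appends to row 2. P = [[1, 5], [4, 6]].
Insert 7: appended to row 1. P = [[1, 5, 7], [4, 6]].
Insert 3: 3 bumps 5 from row 1; 5 bumps 6 from row 2; 6 starts row 3. P = [[1, 3, 7], [4, 5], [6]].
Insert 9: appended to row 1. P = [[1, 3, 7, 9], [4, 5], [6]].
Insert 8: 8 bumps 9 from row 1; 9 appends to row 2. P = [[1, 3, 7, 8], [4, 5, 9], [6]].
Insert 2: 2 bumps 3 from row 1; 3 bumps 4 from row 2; 4 bumps 6 from row 3; 6 starts row 4. P = [[1, 2, 7, 8], [3, 5, 9], [4], [6]].

So P = [[1, 2, 7, 8], [3, 5, 9], [4], [6]], Q = [[1, 3, 5, 7], [2, 4, 8], [6], [9]].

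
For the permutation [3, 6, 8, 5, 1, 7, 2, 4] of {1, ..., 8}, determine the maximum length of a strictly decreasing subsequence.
3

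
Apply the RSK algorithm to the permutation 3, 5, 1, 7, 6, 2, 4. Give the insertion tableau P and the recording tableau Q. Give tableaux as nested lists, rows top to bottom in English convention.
Insert each entry of the permutation into P by Schensted row insertion, recording in Q the position of each new cell.

Insert 3: appended to row 1. P = [[3]], Q = [[1]].
Insert 5: appended to row 1. P = [[3, 5]], Q = [[1, 2]].
Insert 1: 1 bumps 3 from row 1; 3 starts row 2. P = [[1, 5], [3]], Q = [[1, 2], [3]].
Insert 7: appended to row 1. P = [[1, 5, 7], [3]], Q = [[1, 2, 4], [3]].
Insert 6: 6 bumps 7 from row 1; 7 appends to row 2. P = [[1, 5, 6], [3, 7]], Q = [[1, 2, 4], [3, 5]].
Insert 2: 2 bumps 5 from row 1; 5 bumps 7 from row 2; 7 starts row 3. P = [[1, 2, 6], [3, 5], [7]], Q = [[1, 2, 4], [3, 5], [6]].
Insert 4: 4 bumps 6 from row 1; 6 appends to row 2. P = [[1, 2, 4], [3, 5, 6], [7]], Q = [[1, 2, 4], [3, 5, 7], [6]].

So P = [[1, 2, 4], [3, 5, 6], [7]], Q = [[1, 2, 4], [3, 5, 7], [6]].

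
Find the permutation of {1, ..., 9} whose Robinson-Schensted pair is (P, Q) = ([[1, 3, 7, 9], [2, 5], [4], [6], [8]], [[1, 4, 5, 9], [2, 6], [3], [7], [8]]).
8 4 2 6 7 5 3 1 9

Reverse the RSK construction: for i from n down to 1, find the cell of Q containing i, remove the entry at that cell from P, and reverse-bump it up through P; the value ejected from row 1 is w(i).

Step i=9: Q has 9 at row 1, column 4; remove that cell from P, ejecting 9. So w(9) = 9. P is now [[1, 3, 7], [2, 5], [4], [6], [8]].
Step i=8: Q has 8 at row 5, column 1; remove 8 from row 5 of P and reverse-bump: 8 enters row 4 and ejects 6; 6 enters row 3 and ejects 4; 4 enters row 2 and ejects 2; 2 enters row 1 and ejects 1. So w(8) = 1. P is now [[2, 3, 7], [4, 5], [6], [8]].
Step i=7: Q has 7 at row 4, column 1; remove 8 from row 4 of P and reverse-bump: 8 enters row 3 and ejects 6; 6 enters row 2 and ejects 5; 5 enters row 1 and ejects 3. So w(7) = 3. P is now [[2, 5, 7], [4, 6], [8]].
Step i=6: Q has 6 at row 2, column 2; remove 6 from row 2 of P and reverse-bump: 6 enters row 1 and ejects 5. So w(6) = 5. P is now [[2, 6, 7], [4], [8]].
Step i=5: Q has 5 at row 1, column 3; remove that cell from P, ejecting 7. So w(5) = 7. P is now [[2, 6], [4], [8]].
Step i=4: Q has 4 at row 1, column 2; remove that cell from P, ejecting 6. So w(4) = 6. P is now [[2], [4], [8]].
Step i=3: Q has 3 at row 3, column 1; remove 8 from row 3 of P and reverse-bump: 8 enters row 2 and ejects 4; 4 enters row 1 and ejects 2. So w(3) = 2. P is now [[4], [8]].
Step i=2: Q has 2 at row 2, column 1; remove 8 from row 2 of P and reverse-bump: 8 enters row 1 and ejects 4. So w(2) = 4. P is now [[8]].
Step i=1: Q has 1 at row 1, column 1; remove that cell from P, ejecting 8. So w(1) = 8. P is now [].

So w = 8 4 2 6 7 5 3 1 9.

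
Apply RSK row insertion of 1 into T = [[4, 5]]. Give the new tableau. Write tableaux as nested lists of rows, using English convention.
[[1, 5], [4]]

In row 1, 1 replaces 4 (the leftmost entry greater than 1); 4 is bumped to row 2. 4 starts a new row 2. The new tableau is [[1, 5], [4]].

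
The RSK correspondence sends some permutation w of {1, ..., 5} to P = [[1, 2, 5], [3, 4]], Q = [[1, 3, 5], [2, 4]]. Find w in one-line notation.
Reverse the RSK construction: for i from n down to 1, find the cell of Q containing i, remove the entry at that cell from P, and reverse-bump it up through P; the value ejected from row 1 is w(i).

Step i=5: Q has 5 at row 1, column 3; remove that cell from P, ejecting 5. So w(5) = 5. P is now [[1, 2], [3, 4]].
Step i=4: Q has 4 at row 2, column 2; remove 4 from row 2 of P and reverse-bump: 4 enters row 1 and ejects 2. So w(4) = 2. P is now [[1, 4], [3]].
Step i=3: Q has 3 at row 1, column 2; remove that cell from P, ejecting 4. So w(3) = 4. P is now [[1], [3]].
Step i=2: Q has 2 at row 2, column 1; remove 3 from row 2 of P and reverse-bump: 3 enters row 1 and ejects 1. So w(2) = 1. P is now [[3]].
Step i=1: Q has 1 at row 1, column 1; remove that cell from P, ejecting 3. So w(1) = 3. P is now [].

So w = 3 1 4 2 5.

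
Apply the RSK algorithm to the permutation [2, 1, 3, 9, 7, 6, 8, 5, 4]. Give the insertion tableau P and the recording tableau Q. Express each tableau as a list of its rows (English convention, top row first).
Insert each entry of the permutation into P by Schensted row insertion, recording in Q the position of each new cell.

Insert 2: appended to row 1. P = [[2]].
Insert 1: 1 bumps 2 from row 1; 2 starts row 2. P = [[1], [2]].
Insert 3: appended to row 1. P = [[1, 3], [2]].
Insert 9: appended to row 1. P = [[1, 3, 9], [2]].
Insert 7: 7 bumps 9 from row 1; 9 appends to row 2. P = [[1, 3, 7], [2, 9]].
Insert 6: 6 bumps 7 from row 1; 7 bumps 9 from row 2; 9 starts row 3. P = [[1, 3, 6], [2, 7], [9]].
Insert 8: appended to row 1. P = [[1, 3, 6, 8], [2, 7], [9]].
Insert 5: 5 bumps 6 from row 1; 6 bumps 7 from row 2; 7 bumps 9 from row 3; 9 starts row 4. P = [[1, 3, 5, 8], [2, 6], [7], [9]].
Insert 4: 4 bumps 5 from row 1; 5 bumps 6 from row 2; 6 bumps 7 from row 3; 7 bumps 9 from row 4; 9 starts row 5. P = [[1, 3, 4, 8], [2, 5], [6], [7], [9]].

So P = [[1, 3, 4, 8], [2, 5], [6], [7], [9]], Q = [[1, 3, 4, 7], [2, 5], [6], [8], [9]].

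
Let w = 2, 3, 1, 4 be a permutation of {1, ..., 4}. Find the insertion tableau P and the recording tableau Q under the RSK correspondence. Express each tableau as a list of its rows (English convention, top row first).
Insert each entry of the permutation into P by Schensted row insertion, recording in Q the position of each new cell.

After inserting 2: P = [[2]].
After inserting 3: P = [[2, 3]].
After inserting 1: P = [[1, 3], [2]].
After inserting 4: P = [[1, 3, 4], [2]].

So P = [[1, 3, 4], [2]], Q = [[1, 2, 4], [3]].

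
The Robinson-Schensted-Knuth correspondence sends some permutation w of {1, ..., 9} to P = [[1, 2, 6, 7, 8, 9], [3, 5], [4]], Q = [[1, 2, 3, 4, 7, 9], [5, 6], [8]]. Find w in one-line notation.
4 5 6 7 1 3 8 2 9

Reverse the RSK construction: for i from n down to 1, find the cell of Q containing i, remove the entry at that cell from P, and reverse-bump it up through P; the value ejected from row 1 is w(i).

Step i=9: Q has 9 at row 1, column 6; remove that cell from P, ejecting 9. So w(9) = 9. P is now [[1, 2, 6, 7, 8], [3, 5], [4]].
Step i=8: Q has 8 at row 3, column 1; remove 4 from row 3 of P and reverse-bump: 4 enters row 2 and ejects 3; 3 enters row 1 and ejects 2. So w(8) = 2. P is now [[1, 3, 6, 7, 8], [4, 5]].
Step i=7: Q has 7 at row 1, column 5; remove that cell from P, ejecting 8. So w(7) = 8. P is now [[1, 3, 6, 7], [4, 5]].
Step i=6: Q has 6 at row 2, column 2; remove 5 from row 2 of P and reverse-bump: 5 enters row 1 and ejects 3. So w(6) = 3. P is now [[1, 5, 6, 7], [4]].
Step i=5: Q has 5 at row 2, column 1; remove 4 from row 2 of P and reverse-bump: 4 enters row 1 and ejects 1. So w(5) = 1. P is now [[4, 5, 6, 7]].
Step i=4: Q has 4 at row 1, column 4; remove that cell from P, ejecting 7. So w(4) = 7. P is now [[4, 5, 6]].
Step i=3: Q has 3 at row 1, column 3; remove that cell from P, ejecting 6. So w(3) = 6. P is now [[4, 5]].
Step i=2: Q has 2 at row 1, column 2; remove that cell from P, ejecting 5. So w(2) = 5. P is now [[4]].
Step i=1: Q has 1 at row 1, column 1; remove that cell from P, ejecting 4. So w(1) = 4. P is now [].

So w = 4 5 6 7 1 3 8 2 9.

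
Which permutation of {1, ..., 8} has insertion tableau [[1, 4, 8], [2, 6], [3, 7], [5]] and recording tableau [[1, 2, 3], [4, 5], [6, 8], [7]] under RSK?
5 7 8 3 6 2 1 4

Reverse the RSK construction: for i from n down to 1, find the cell of Q containing i, remove the entry at that cell from P, and reverse-bump it up through P; the value ejected from row 1 is w(i).

Step i=8: Q has 8 at row 3, column 2; remove 7 from row 3 of P and reverse-bump: 7 enters row 2 and ejects 6; 6 enters row 1 and ejects 4. So w(8) = 4. P is now [[1, 6, 8], [2, 7], [3], [5]].
Step i=7: Q has 7 at row 4, column 1; remove 5 from row 4 of P and reverse-bump: 5 enters row 3 and ejects 3; 3 enters row 2 and ejects 2; 2 enters row 1 and ejects 1. So w(7) = 1. P is now [[2, 6, 8], [3, 7], [5]].
Step i=6: Q has 6 at row 3, column 1; remove 5 from row 3 of P and reverse-bump: 5 enters row 2 and ejects 3; 3 enters row 1 and ejects 2. So w(6) = 2. P is now [[3, 6, 8], [5, 7]].
Step i=5: Q has 5 at row 2, column 2; remove 7 from row 2 of P and reverse-bump: 7 enters row 1 and ejects 6. So w(5) = 6. P is now [[3, 7, 8], [5]].
Step i=4: Q has 4 at row 2, column 1; remove 5 from row 2 of P and reverse-bump: 5 enters row 1 and ejects 3. So w(4) = 3. P is now [[5, 7, 8]].
Step i=3: Q has 3 at row 1, column 3; remove that cell from P, ejecting 8. So w(3) = 8. P is now [[5, 7]].
Step i=2: Q has 2 at row 1, column 2; remove that cell from P, ejecting 7. So w(2) = 7. P is now [[5]].
Step i=1: Q has 1 at row 1, column 1; remove that cell from P, ejecting 5. So w(1) = 5. P is now [].

So w = 5 7 8 3 6 2 1 4.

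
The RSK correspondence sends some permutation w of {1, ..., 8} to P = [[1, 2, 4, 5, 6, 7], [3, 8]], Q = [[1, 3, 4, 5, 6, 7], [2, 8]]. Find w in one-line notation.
Reverse the RSK construction: for i from n down to 1, find the cell of Q containing i, remove the entry at that cell from P, and reverse-bump it up through P; the value ejected from row 1 is w(i).

Step i=8: Q has 8 at row 2, column 2; remove 8 from row 2 of P and reverse-bump: 8 enters row 1 and ejects 7. So w(8) = 7. P is now [[1, 2, 4, 5, 6, 8], [3]].
Step i=7: Q has 7 at row 1, column 6; remove that cell from P, ejecting 8. So w(7) = 8. P is now [[1, 2, 4, 5, 6], [3]].
Step i=6: Q has 6 at row 1, column 5; remove that cell from P, ejecting 6. So w(6) = 6. P is now [[1, 2, 4, 5], [3]].
Step i=5: Q has 5 at row 1, column 4; remove that cell from P, ejecting 5. So w(5) = 5. P is now [[1, 2, 4], [3]].
Step i=4: Q has 4 at row 1, column 3; remove that cell from P, ejecting 4. So w(4) = 4. P is now [[1, 2], [3]].
Step i=3: Q has 3 at row 1, column 2; remove that cell from P, ejecting 2. So w(3) = 2. P is now [[1], [3]].
Step i=2: Q has 2 at row 2, column 1; remove 3 from row 2 of P and reverse-bump: 3 enters row 1 and ejects 1. So w(2) = 1. P is now [[3]].
Step i=1: Q has 1 at row 1, column 1; remove that cell from P, ejecting 3. So w(1) = 3. P is now [].

So w = 3 1 2 4 5 6 8 7.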